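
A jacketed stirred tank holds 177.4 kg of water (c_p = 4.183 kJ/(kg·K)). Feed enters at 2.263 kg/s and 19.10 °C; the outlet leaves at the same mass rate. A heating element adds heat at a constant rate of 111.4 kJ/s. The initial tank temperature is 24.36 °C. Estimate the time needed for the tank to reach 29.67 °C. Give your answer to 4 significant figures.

132.7 s

Heat balance on the well-mixed liquid: M c_p dT/dt = ṁ c_p (T_in − T) + 111.4.
τ = M/ṁ = 78.3915 s; T_ss = T_in + Q̇/(ṁ c_p) = 30.8683 °C.
T(t) = T_ss + (T₀ − T_ss) e^(−t/τ). Set T = 29.67:
e^(−t/τ) = (29.67 − 30.8683)/(24.36 − 30.8683) = 0.184115
t = −78.3915 · ln(0.184115) = 132.654 s.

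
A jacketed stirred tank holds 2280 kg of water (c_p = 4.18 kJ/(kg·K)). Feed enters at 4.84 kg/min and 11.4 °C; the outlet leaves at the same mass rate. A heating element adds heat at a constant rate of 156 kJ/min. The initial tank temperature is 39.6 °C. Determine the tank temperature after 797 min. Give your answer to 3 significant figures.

M c_p dT/dt = ṁ c_p (T_in − T) + Q̇.
Rearrange: dT/dt = (T_ss − T)/τ with τ = M/ṁ = 471.07 min and T_ss = T_in + Q̇/(ṁ c_p) = 19.111 °C.
T approaches T_ss exponentially: T(t) = T_ss + (T₀ − T_ss) e^(−t/τ).
T(797) = 19.111 + (20.489)·e^(−797/471.07) = 19.111 + (20.489)·0.18417 = 22.884 °C.

22.9 °C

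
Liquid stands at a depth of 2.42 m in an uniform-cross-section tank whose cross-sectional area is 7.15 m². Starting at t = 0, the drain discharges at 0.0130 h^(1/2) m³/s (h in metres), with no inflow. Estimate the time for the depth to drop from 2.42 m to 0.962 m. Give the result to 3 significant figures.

A dh/dt = −Q_out = −0.0130 √h.
Separate and integrate: 2(√h − √h₀) = −(0.0130/A) t.
t = 2A(√h₀ − √h)/0.0130 = 2·7.15·(√2.42 − √0.962)/0.0130
  = 14.300 × (1.5556 − 0.98082) / 0.0130 = 632.30 s.

632 s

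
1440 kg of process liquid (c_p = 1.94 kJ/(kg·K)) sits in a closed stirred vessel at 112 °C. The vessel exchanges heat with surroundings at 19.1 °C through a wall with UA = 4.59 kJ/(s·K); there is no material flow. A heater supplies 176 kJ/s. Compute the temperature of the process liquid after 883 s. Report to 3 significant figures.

70.2 °C

M c_p dT/dt = −UA(T − T_amb) + Q̇.
dT/dt = (T_ss − T)/τ with T_ss = T_amb + Q̇/UA = 19.1 + 176/4.59 = 57.444 °C, τ = M c_p/UA = 1440·1.94/4.59 = 608.63 s.
T approaches T_ss exponentially: T(t) = T_ss + (T₀ − T_ss) e^(−t/τ).
T(883) = 57.444 + (54.556)·0.23438 = 70.231 °C.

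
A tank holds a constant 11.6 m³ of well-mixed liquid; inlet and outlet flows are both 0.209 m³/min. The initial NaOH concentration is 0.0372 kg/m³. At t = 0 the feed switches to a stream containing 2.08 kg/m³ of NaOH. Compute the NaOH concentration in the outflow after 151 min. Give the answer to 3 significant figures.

Accumulation = in − out for the solute gives V dC/dt = Q(C_in − C).
So dC/dt = (C_in − C)/τ with τ = V/Q = 11.6/0.209 = 55.502 min.
C approaches C_in exponentially: C(t) = C_in + (C₀ − C_in) e^(−t/τ).
C(151) = 2.08 + (0.0372 − 2.08)·e^(−151/55.502) = 2.08 + (-2.0428)·0.065835 = 1.9455 kg/m³.

1.95 kg/m³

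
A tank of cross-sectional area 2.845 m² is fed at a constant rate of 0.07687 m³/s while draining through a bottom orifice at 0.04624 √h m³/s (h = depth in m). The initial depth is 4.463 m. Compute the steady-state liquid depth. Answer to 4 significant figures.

Accumulation of liquid (constant cross-section A): A dh/dt = Q_in − 0.04624 √h. At steady state dh/dt = 0:
Q_in = 0.04624 √h_ss ⇒ √h_ss = 0.07687/0.04624 = 1.66241.
h_ss = 1.66241² = 2.76362 m. (Since h₀ = 4.463 m > h_ss, the level will fall toward this value.)

2.764 m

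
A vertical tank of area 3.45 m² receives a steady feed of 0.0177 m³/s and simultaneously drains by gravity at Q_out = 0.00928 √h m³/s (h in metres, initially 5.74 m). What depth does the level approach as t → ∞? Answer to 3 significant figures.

3.64 m

Level balance: A dh/dt = 0.0177 − 0.00928 √h. Setting dh/dt = 0:
Q_in = 0.00928 √h_ss ⇒ √h_ss = 0.0177/0.00928 = 1.9073.
h_ss = 1.9073² = 3.6379 m. (Since h₀ = 5.74 m > h_ss, the level will fall toward this value.)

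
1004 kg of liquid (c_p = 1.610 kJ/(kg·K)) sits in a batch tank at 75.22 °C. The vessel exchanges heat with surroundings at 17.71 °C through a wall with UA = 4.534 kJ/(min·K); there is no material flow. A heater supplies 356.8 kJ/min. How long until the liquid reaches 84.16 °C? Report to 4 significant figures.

Lumped-capacitance energy balance: M c_p dT/dt = UA(T_amb − T) + Q̇.
τ = M c_p/UA = 356.515 min; T_ss = T_amb + Q̇/UA = 17.71 + 356.8/4.534 = 96.4043 °C.
T(t) = T_ss + (T₀ − T_ss)e^(−t/τ); set T = 84.16:
t = −τ ln[(T − T_ss)/(T₀ − T_ss)] = −356.515 · ln(0.577990) = 195.441 min.

195.4 min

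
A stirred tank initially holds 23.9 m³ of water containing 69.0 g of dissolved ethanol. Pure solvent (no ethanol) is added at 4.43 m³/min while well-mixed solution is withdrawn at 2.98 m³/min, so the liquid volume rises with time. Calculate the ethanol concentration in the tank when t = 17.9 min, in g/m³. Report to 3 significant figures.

Let m(t) be the amount of ethanol. Volume: V(t) = V₀ + (Q_in − Q_out) t = 23.9 + 1.4500 t; V(17.9) = 49.855 m³.
Solute balance: dm/dt = 0 − Q_out C = −Q_out m/V(t).
dm/m = −Q_out dt/(V₀ + 1.4500 t); integrating gives ln(m/m₀) = −(Q_out/(Q_in−Q_out)) ln(V/V₀).
m = m₀ (V₀/V)^(Q_out/(Q_in−Q_out)) = 69.0 × (23.9/49.855)^(2.0552) = 15.227 g.
C = m/V = 15.227/49.855 = 0.30542 g/m³.

0.305 g/m³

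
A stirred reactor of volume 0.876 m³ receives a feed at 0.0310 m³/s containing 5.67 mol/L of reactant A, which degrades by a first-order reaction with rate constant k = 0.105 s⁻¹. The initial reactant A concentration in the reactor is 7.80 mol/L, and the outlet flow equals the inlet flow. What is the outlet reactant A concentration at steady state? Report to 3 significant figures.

V dC/dt = Q(C_in − C) − k V C.
Steady state (dC/dt = 0): C_ss = Q C_in/(Q + kV) = C_in/(1 + kV/Q).
C_ss = 0.0310·5.67/(0.0310 + 0.105·0.876) = 0.17577/0.12298 = 1.4293 mol/L.

1.43 mol/L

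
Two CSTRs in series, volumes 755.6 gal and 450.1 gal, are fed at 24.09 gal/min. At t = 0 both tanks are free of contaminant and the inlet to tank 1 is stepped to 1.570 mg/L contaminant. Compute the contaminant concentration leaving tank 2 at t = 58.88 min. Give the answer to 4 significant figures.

Each tank obeys Vᵢ dCᵢ/dt = Q(Cᵢ₋₁ − Cᵢ), so τᵢ = Vᵢ/Q.
τ₁ = 755.6/24.09 = 31.3657 min; τ₂ = 450.1/24.09 = 18.6841 min.
Tank 1: C₁ = C_in(1 − e^(−t/τ₁)). Tank 2 (τ₁ ≠ τ₂): C₂ = C_in[1 − (τ₁ e^(−t/τ₁) − τ₂ e^(−t/τ₂))/(τ₁ − τ₂)].
At t = 58.88: e^(−t/τ₁) = 0.153017, e^(−t/τ₂) = 0.0427946.
C₂ = 1.570·[1 − (31.3657·0.153017 − 18.6841·0.0427946)/(12.6816)] = 1.570·0.684591 = 1.07481 mg/L.

1.075 mg/L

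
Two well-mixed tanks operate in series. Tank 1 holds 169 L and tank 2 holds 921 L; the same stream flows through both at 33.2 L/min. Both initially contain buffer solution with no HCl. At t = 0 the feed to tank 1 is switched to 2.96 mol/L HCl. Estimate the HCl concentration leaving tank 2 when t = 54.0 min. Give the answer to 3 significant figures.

2.44 mol/L

Species balance on tank i: dCᵢ/dt = (Cᵢ₋₁ − Cᵢ)/τᵢ with τᵢ = Vᵢ/Q.
τ₁ = 169/33.2 = 5.0904 min; τ₂ = 921/33.2 = 27.741 min.
Solving the cascade with C₁(0)=C₂(0)=0 gives C₂(t) = C_in[1 − (τ₁ e^(−t/τ₁) − τ₂ e^(−t/τ₂))/(τ₁ − τ₂)].
At t = 54.0: e^(−t/τ₁) = 2.4710e-05, e^(−t/τ₂) = 0.14276.
C₂ = 2.96·[1 − (5.0904·2.4710e-05 − 27.741·0.14276)/(-22.651)] = 2.96·0.82516 = 2.4425 mol/L.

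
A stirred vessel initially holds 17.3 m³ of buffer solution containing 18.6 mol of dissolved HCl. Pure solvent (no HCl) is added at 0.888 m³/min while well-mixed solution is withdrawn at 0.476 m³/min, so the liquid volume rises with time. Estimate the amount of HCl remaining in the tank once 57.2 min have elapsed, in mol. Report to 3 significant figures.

Total volume: dV/dt = Q_in − Q_out = 0.41200 m³/min, so V(t) = 17.3 + 0.41200 t and V(57.2) = 40.866 m³.
Solute balance: dm/dt = 0 − Q_out C = −Q_out m/V(t).
dm/m = −Q_out dt/(V₀ + 0.41200 t); integrating gives ln(m/m₀) = −(Q_out/(Q_in−Q_out)) ln(V/V₀).
m = m₀ (V₀/V)^(Q_out/(Q_in−Q_out)) = 18.6 × (17.3/40.866)^(1.1553) = 6.8897 mol.

6.89 mol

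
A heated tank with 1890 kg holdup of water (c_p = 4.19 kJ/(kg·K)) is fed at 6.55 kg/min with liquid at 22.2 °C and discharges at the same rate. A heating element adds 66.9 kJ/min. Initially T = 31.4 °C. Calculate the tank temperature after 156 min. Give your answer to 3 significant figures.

28.6 °C

M c_p dT/dt = ṁ c_p (T_in − T) + Q̇.
τ = M/ṁ = 288.55 min; T_ss = T_in + Q̇/(ṁ c_p) = 22.2 + 66.9/(6.55·4.19) = 24.638 °C.
This is linear first-order; T(t) = T_ss + (T₀ − T_ss) e^(−t/τ).
T(156) = 24.638 + (6.7624)·e^(−156/288.55) = 24.638 + (6.7624)·0.58238 = 28.576 °C.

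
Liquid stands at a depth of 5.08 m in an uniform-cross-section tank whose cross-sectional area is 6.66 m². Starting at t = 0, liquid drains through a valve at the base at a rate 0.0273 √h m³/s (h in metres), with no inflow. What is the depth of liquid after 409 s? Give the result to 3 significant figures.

Mass balance (ρ constant): A dh/dt = −0.0273 √h.
This is separable: 2 d(√h)/dt = −0.0273/A, so √h = √h₀ − (0.0273/(2A)) t.
√h = √5.08 − 0.0273·409/(2·6.66) = 2.2539 − 0.83827 = 1.4156.
h = 1.4156² = 2.0040 m.

2.00 m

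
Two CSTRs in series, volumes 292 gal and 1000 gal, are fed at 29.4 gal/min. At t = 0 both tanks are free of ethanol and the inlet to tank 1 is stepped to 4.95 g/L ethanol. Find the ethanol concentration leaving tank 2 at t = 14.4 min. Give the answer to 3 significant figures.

Time constants: τᵢ = Vᵢ/Q for each well-mixed tank.
τ₁ = 292/29.4 = 9.9320 min; τ₂ = 1000/29.4 = 34.014 min.
Solving the cascade with C₁(0)=C₂(0)=0 gives C₂(t) = C_in[1 − (τ₁ e^(−t/τ₁) − τ₂ e^(−t/τ₂))/(τ₁ − τ₂)].
At t = 14.4: e^(−t/τ₁) = 0.23460, e^(−t/τ₂) = 0.65484.
C₂ = 4.95·[1 − (9.9320·0.23460 − 34.014·0.65484)/(-24.082)] = 4.95·0.17184 = 0.85060 g/L.

0.851 g/L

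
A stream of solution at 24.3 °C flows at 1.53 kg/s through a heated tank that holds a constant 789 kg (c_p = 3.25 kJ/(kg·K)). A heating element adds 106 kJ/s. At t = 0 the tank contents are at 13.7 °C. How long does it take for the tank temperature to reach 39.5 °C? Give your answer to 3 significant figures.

Energy balance: M c_p dT/dt = ṁ c_p (T_in − T) + 106.
τ = M/ṁ = 515.69 s; T_ss = T_in + Q̇/(ṁ c_p) = 45.617 °C.
T(t) = T_ss + (T₀ − T_ss) e^(−t/τ). Set T = 39.5:
e^(−t/τ) = (39.5 − 45.617)/(13.7 − 45.617) = 0.19166
t = −515.69 · ln(0.19166) = 851.93 s.

852 s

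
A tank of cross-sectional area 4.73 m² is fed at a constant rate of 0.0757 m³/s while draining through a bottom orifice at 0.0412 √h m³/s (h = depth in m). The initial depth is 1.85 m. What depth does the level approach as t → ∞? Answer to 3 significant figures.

Unsteady balance on liquid volume: A dh/dt = Q_in − 0.0412 √h. At steady state dh/dt = 0:
Q_in = 0.0412 √h_ss ⇒ √h_ss = 0.0757/0.0412 = 1.8374.
h_ss = 1.8374² = 3.3760 m. (Since h₀ = 1.85 m < h_ss, the level will rise toward this value.)

3.38 m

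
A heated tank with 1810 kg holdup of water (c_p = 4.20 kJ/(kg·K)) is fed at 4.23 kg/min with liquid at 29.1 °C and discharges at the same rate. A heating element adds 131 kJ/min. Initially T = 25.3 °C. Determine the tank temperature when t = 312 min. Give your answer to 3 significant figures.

Unsteady energy balance on the tank contents: M c_p dT/dt = ṁ c_p (T_in − T) + 131.
τ = M/ṁ = 427.90 min; T_ss = T_in + Q̇/(ṁ c_p) = 29.1 + 131/(4.23·4.20) = 36.474 °C.
T approaches T_ss exponentially: T(t) = T_ss + (T₀ − T_ss) e^(−t/τ).
T(312) = 36.474 + (-11.174)·e^(−312/427.90) = 36.474 + (-11.174)·0.48232 = 31.084 °C.

31.1 °C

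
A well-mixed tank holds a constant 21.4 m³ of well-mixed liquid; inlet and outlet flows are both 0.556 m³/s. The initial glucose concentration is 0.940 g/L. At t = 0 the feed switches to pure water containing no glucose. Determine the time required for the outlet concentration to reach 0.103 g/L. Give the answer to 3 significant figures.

85.1 s

Species balance: V dC/dt = Q(C_in − C) ⇒ τ = V/Q = 38.489 s.
C(t) = C_in + (C₀ − C_in) e^(−t/τ). Set C = 0.103 and solve for t:
e^(−t/τ) = (C − C_in)/(C₀ − C_in) = (0.103 − 0)/(0.940 − 0) = 0.10957
t = −τ ln(…) = 38.489 × 2.2112 = 85.105 s.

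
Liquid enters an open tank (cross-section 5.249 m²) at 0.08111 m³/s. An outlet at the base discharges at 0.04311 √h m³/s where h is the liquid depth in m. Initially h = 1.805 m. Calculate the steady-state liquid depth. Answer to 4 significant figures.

3.540 m

Level balance: A dh/dt = 0.08111 − 0.04311 √h. Setting dh/dt = 0:
Q_in = 0.04311 √h_ss ⇒ √h_ss = 0.08111/0.04311 = 1.88147.
h_ss = 1.88147² = 3.53991 m. (Since h₀ = 1.805 m < h_ss, the level will rise toward this value.)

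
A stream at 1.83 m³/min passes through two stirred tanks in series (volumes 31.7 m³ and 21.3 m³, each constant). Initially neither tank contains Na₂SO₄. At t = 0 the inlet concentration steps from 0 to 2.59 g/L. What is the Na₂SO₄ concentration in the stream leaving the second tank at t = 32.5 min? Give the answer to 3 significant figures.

Each tank obeys Vᵢ dCᵢ/dt = Q(Cᵢ₋₁ − Cᵢ), so τᵢ = Vᵢ/Q.
τ₁ = 31.7/1.83 = 17.322 min; τ₂ = 21.3/1.83 = 11.639 min.
Tank 1: C₁ = C_in(1 − e^(−t/τ₁)). Tank 2 (τ₁ ≠ τ₂): C₂ = C_in[1 − (τ₁ e^(−t/τ₁) − τ₂ e^(−t/τ₂))/(τ₁ − τ₂)].
At t = 32.5: e^(−t/τ₁) = 0.15317, e^(−t/τ₂) = 0.061283.
C₂ = 2.59·[1 − (17.322·0.15317 − 11.639·0.061283)/(5.6831)] = 2.59·0.65863 = 1.7058 g/L.

1.71 g/L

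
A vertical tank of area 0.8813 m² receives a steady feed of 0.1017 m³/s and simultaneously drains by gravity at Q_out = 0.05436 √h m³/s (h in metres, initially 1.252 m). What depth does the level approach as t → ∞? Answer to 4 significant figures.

3.500 m

Mass balance (ρ constant): A dh/dt = Q_in − 0.05436 √h. At steady state dh/dt = 0:
Q_in = 0.05436 √h_ss ⇒ √h_ss = 0.1017/0.05436 = 1.87086.
h_ss = 1.87086² = 3.50012 m. (Since h₀ = 1.252 m < h_ss, the level will rise toward this value.)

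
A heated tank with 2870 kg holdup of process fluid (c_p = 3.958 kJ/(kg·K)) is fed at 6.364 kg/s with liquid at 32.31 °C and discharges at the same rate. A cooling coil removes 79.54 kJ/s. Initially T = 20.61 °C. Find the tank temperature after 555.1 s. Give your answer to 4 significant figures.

M c_p dT/dt = ṁ c_p (T_in − T) − Q̇.
Rearrange: dT/dt = (T_ss − T)/τ with τ = M/ṁ = 450.974 s and T_ss = T_in − Q̇/(ṁ c_p) = 29.1522 °C.
This is linear first-order; T(t) = T_ss + (T₀ − T_ss) e^(−t/τ).
T(555.1) = 29.1522 + (-8.54224)·e^(−555.1/450.974) = 29.1522 + (-8.54224)·0.292032 = 26.6576 °C.

26.66 °C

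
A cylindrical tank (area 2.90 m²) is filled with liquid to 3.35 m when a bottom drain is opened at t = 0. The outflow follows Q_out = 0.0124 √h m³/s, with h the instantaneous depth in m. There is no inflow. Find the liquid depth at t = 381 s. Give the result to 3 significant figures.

1.03 m

With no inflow, A dh/dt = −0.0124 √h.
This is separable: 2 d(√h)/dt = −0.0124/A, so √h = √h₀ − (0.0124/(2A)) t.
√h = √3.35 − 0.0124·381/(2·2.90) = 1.8303 − 0.81455 = 1.0157.
h = 1.0157² = 1.0317 m.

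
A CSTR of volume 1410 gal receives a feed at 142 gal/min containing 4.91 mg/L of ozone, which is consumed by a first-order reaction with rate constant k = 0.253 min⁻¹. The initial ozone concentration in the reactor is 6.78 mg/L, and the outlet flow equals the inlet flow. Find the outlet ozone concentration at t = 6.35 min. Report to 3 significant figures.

1.97 mg/L

Species balance: V dC/dt = Q C_in − Q C − k V C.
This is linear with rate a = Q/V + k = 0.35371 min⁻¹.
C_ss = Q C_in/(Q + kV) = 1.3980 mg/L; C(t) = C_ss + (C₀ − C_ss) e^(−a t).
C(6.35) = 1.3980 + (5.3820)·e^(−0.35371·6.35) = 1.3980 + (5.3820)·0.10582 = 1.9675 mg/L.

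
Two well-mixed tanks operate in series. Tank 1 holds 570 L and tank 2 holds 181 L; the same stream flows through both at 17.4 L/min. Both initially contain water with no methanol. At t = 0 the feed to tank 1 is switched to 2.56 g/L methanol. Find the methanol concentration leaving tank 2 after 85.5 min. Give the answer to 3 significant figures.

Species balance on tank i: dCᵢ/dt = (Cᵢ₋₁ − Cᵢ)/τᵢ with τᵢ = Vᵢ/Q.
τ₁ = 570/17.4 = 32.759 min; τ₂ = 181/17.4 = 10.402 min.
Solving the cascade with C₁(0)=C₂(0)=0 gives C₂(t) = C_in[1 − (τ₁ e^(−t/τ₁) − τ₂ e^(−t/τ₂))/(τ₁ − τ₂)].
At t = 85.5: e^(−t/τ₁) = 0.073535, e^(−t/τ₂) = 0.00026939.
C₂ = 2.56·[1 − (32.759·0.073535 − 10.402·0.00026939)/(22.356)] = 2.56·0.89238 = 2.2845 g/L.

2.28 g/L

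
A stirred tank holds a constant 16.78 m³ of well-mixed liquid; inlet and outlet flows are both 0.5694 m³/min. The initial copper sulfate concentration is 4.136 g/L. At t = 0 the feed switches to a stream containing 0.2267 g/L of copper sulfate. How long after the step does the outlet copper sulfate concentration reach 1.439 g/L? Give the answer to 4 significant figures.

34.50 min

Accumulation = in − out for the solute gives V dC/dt = Q(C_in − C), so τ = V/Q = 29.4696 min.
C(t) = C_in + (C₀ − C_in) e^(−t/τ). Set C = 1.439 and solve for t:
e^(−t/τ) = (C − C_in)/(C₀ − C_in) = (1.439 − 0.2267)/(4.136 − 0.2267) = 0.310107
t = −τ ln(…) = 29.4696 × 1.17084 = 34.5042 min.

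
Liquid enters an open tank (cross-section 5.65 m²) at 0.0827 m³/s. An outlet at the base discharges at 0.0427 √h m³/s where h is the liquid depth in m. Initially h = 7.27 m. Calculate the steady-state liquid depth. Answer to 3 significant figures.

A dh/dt = Q_in − 0.0427 √h. Steady state requires inflow = outflow:
Q_in = 0.0427 √h_ss ⇒ √h_ss = 0.0827/0.0427 = 1.9368.
h_ss = 1.9368² = 3.7511 m. (Since h₀ = 7.27 m > h_ss, the level will fall toward this value.)

3.75 m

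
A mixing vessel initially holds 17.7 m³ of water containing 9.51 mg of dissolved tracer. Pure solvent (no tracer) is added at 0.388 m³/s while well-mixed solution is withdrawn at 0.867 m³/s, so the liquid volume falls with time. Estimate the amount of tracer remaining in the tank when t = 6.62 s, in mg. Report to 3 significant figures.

6.65 mg

Let m(t) be the amount of tracer. Volume: V(t) = V₀ + (Q_in − Q_out) t = 17.7 − 0.47900 t; V(6.62) = 14.529 m³.
No tracer enters, so dm/dt = −Q_out · (m/V).
dm/m = −Q_out dt/(V₀ − 0.47900 t); integrating gives ln(m/m₀) = −(Q_out/(Q_in−Q_out)) ln(V/V₀).
m = m₀ (V₀/V)^(Q_out/(Q_in−Q_out)) = 9.51 × (17.7/14.529)^(-1.8100) = 6.6527 mg.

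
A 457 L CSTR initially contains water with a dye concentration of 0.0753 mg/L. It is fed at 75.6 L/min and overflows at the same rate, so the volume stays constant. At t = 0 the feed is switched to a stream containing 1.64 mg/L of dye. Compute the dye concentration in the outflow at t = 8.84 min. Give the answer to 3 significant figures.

1.28 mg/L

Accumulation = in − out for the solute gives V dC/dt = Q(C_in − C).
So dC/dt = (C_in − C)/τ with τ = V/Q = 457/75.6 = 6.0450 min.
This is linear first-order; C(t) = C_in + (C₀ − C_in) e^(−t/τ).
C(8.84) = 1.64 + (0.0753 − 1.64)·e^(−8.84/6.0450) = 1.64 + (-1.5647)·0.23169 = 1.2775 mg/L.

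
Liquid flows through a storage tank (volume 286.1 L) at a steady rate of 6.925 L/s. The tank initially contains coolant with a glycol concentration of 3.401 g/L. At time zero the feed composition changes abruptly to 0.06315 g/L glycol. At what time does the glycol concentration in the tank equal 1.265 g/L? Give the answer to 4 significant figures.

Species balance on the tank: V dC/dt = Q(C_in − C), so τ = V/Q = 41.3141 s.
C(t) = C_in + (C₀ − C_in) e^(−t/τ). Set C = 1.265 and solve for t:
e^(−t/τ) = (C − C_in)/(C₀ − C_in) = (1.265 − 0.06315)/(3.401 − 0.06315) = 0.360067
t = −τ ln(…) = 41.3141 × 1.02146 = 42.2009 s.

42.20 s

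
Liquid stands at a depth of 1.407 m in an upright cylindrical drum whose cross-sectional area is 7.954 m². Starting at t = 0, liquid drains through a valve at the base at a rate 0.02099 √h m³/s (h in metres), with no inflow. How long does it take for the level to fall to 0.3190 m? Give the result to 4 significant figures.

Mass balance (ρ constant): A dh/dt = −0.02099 √h.
This is separable: 2 d(√h)/dt = −0.02099/A, so √h = √h₀ − (0.02099/(2A)) t.
t = 2A(√h₀ − √h)/0.02099 = 2·7.954·(√1.407 − √0.3190)/0.02099
  = 15.9080 × (1.18617 − 0.564801) / 0.02099 = 470.926 s.

470.9 s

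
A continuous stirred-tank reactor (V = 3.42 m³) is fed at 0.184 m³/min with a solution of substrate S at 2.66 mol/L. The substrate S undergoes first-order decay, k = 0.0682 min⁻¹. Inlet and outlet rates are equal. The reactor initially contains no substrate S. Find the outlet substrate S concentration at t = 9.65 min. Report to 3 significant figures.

Species balance: V dC/dt = Q C_in − Q C − k V C.
This is linear with rate a = Q/V + k = 0.12200 min⁻¹.
C_ss = Q C_in/(Q + kV) = 1.1730 mol/L; C(t) = C_ss + (C₀ − C_ss) e^(−a t).
C(9.65) = 1.1730 + (-1.1730)·e^(−0.12200·9.65) = 1.1730 + (-1.1730)·0.30811 = 0.81161 mol/L.

0.812 mol/L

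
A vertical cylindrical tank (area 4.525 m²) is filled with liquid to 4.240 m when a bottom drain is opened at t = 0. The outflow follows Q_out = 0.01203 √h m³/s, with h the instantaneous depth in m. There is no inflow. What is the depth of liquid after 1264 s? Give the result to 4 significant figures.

Unsteady balance on liquid volume: A dh/dt = −0.01203 √h.
∫ h^(−1/2) dh = −(0.01203/A) ∫ dt, giving 2√h = 2√h₀ − (0.01203/A) t.
√h = √4.240 − 0.01203·1264/(2·4.525) = 2.05913 − 1.68021 = 0.378914.
h = 0.378914² = 0.143576 m.

0.1436 m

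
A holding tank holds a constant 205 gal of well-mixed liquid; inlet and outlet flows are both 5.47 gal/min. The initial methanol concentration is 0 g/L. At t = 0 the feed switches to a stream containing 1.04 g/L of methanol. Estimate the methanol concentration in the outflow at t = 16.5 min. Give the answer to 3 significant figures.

Accumulation = in − out for the solute gives V dC/dt = Q(C_in − C).
Rewrite as dC/dt + C/τ = C_in/τ, τ = V/Q = 37.477 min.
Integrating: C(t) = C_in + (C₀ − C_in) e^(−t/τ).
C(16.5) = 1.04 + (0 − 1.04)·e^(−16.5/37.477) = 1.04 + (-1.0400)·0.64386 = 0.37038 g/L.

0.370 g/L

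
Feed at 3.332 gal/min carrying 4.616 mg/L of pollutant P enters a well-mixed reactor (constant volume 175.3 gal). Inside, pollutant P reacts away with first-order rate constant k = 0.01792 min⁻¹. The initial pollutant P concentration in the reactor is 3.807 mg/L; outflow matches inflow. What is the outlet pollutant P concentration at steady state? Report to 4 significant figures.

2.376 mg/L

Species balance: V dC/dt = Q C_in − Q C − k V C.
Steady state (dC/dt = 0): C_ss = Q C_in/(Q + kV) = C_in/(1 + kV/Q).
C_ss = 3.332·4.616/(3.332 + 0.01792·175.3) = 15.3805/6.47338 = 2.37596 mg/L.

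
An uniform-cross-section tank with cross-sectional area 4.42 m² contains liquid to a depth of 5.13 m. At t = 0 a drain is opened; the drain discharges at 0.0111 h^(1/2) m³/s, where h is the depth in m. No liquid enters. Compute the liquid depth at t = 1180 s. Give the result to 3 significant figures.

0.614 m

Volume balance on the tank: A dh/dt = −0.0111 √h.
This is separable: 2 d(√h)/dt = −0.0111/A, so √h = √h₀ − (0.0111/(2A)) t.
√h = √5.13 − 0.0111·1180/(2·4.42) = 2.2650 − 1.4817 = 0.78328.
h = 0.78328² = 0.61352 m.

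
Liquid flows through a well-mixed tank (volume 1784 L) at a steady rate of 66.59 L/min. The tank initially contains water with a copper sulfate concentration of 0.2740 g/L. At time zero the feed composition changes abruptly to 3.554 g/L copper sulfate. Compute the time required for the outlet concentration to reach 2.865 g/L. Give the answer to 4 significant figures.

41.80 min

Unsteady species balance (constant V, well mixed): V dC/dt = Q(C_in − C), so τ = V/Q = 26.7908 min.
C(t) = C_in + (C₀ − C_in) e^(−t/τ). Set C = 2.865 and solve for t:
e^(−t/τ) = (C − C_in)/(C₀ − C_in) = (2.865 − 3.554)/(0.2740 − 3.554) = 0.210061
t = −τ ln(…) = 26.7908 × 1.56036 = 41.8032 min.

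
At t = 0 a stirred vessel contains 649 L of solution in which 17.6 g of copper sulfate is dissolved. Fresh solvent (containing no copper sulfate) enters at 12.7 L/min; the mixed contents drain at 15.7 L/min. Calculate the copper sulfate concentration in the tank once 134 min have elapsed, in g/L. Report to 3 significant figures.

Let m(t) be the amount of copper sulfate. Volume: V(t) = V₀ + (Q_in − Q_out) t = 649 − 3.0000 t; V(134) = 247.00 L.
Solute balance: dm/dt = 0 − Q_out C = −Q_out m/V(t).
Separate: dm/m = −Q_out dt/V(t) ⇒ ln(m/m₀) = −(Q_out/(Q_in−Q_out)) ln(V/V₀).
m = m₀ (V₀/V)^(Q_out/(Q_in−Q_out)) = 17.6 × (649/247.00)^(-5.2333) = 0.11217 g.
C = m/V = 0.11217/247.00 = 0.00045413 g/L.

0.000454 g/L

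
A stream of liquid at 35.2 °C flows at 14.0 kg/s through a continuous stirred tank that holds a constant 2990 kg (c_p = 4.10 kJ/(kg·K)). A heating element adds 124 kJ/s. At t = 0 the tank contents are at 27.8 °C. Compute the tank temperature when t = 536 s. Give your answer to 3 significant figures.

Energy balance: M c_p dT/dt = ṁ c_p (T_in − T) + 124.
Rearrange: dT/dt = (T_ss − T)/τ with τ = M/ṁ = 213.57 s and T_ss = T_in + Q̇/(ṁ c_p) = 37.360 °C.
This is linear first-order; T(t) = T_ss + (T₀ − T_ss) e^(−t/τ).
T(536) = 37.360 + (-9.5603)·e^(−536/213.57) = 37.360 + (-9.5603)·0.081293 = 36.583 °C.

36.6 °C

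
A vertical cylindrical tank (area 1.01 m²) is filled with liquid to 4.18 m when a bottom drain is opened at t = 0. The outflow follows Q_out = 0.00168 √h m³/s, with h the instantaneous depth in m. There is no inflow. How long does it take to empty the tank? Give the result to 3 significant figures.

Accumulation of liquid (constant cross-section A): A dh/dt = −0.00168 √h.
Separate and integrate: 2(√h − √h₀) = −(0.00168/A) t.
Set h = 0: 2√h₀ = (0.00168/A) t_empty ⇒ t_empty = 2A√h₀/0.00168.
t_empty = 2·1.01·√4.18/0.00168 = 2.0200·2.0445/0.00168 = 2458.3 s.

2460 s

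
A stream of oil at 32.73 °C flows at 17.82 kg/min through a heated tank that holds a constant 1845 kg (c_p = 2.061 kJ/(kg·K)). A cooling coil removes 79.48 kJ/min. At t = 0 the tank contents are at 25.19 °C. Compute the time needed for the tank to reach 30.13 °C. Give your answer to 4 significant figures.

M c_p dT/dt = ṁ c_p (T_in − T) − Q̇.
τ = M/ṁ = 103.535 min; T_ss = T_in − Q̇/(ṁ c_p) = 30.5659 °C.
T(t) = T_ss + (T₀ − T_ss) e^(−t/τ). Set T = 30.13:
e^(−t/τ) = (30.13 − 30.5659)/(25.19 − 30.5659) = 0.0810885
t = −103.535 · ln(0.0810885) = 260.103 min.

260.1 min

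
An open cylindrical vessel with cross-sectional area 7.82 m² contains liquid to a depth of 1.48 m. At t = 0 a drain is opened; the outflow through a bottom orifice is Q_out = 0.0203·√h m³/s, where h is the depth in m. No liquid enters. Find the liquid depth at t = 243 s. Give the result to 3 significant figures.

0.812 m

A dh/dt = −Q_out = −0.0203 √h.
This is separable: 2 d(√h)/dt = −0.0203/A, so √h = √h₀ − (0.0203/(2A)) t.
√h = √1.48 − 0.0203·243/(2·7.82) = 1.2166 − 0.31540 = 0.90115.
h = 0.90115² = 0.81207 m.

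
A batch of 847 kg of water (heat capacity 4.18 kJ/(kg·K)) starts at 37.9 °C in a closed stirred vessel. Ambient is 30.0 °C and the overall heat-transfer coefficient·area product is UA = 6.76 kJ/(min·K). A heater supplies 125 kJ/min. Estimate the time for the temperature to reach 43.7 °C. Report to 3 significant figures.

Unsteady energy balance on the tank contents: M c_p dT/dt = −UA(T − T_amb) + Q̇.
τ = M c_p/UA = 523.74 min; T_ss = T_amb + Q̇/UA = 30.0 + 125/6.76 = 48.491 °C.
T(t) = T_ss + (T₀ − T_ss)e^(−t/τ); set T = 43.7:
t = −τ ln[(T − T_ss)/(T₀ − T_ss)] = −523.74 · ln(0.45237) = 415.45 min.

415 min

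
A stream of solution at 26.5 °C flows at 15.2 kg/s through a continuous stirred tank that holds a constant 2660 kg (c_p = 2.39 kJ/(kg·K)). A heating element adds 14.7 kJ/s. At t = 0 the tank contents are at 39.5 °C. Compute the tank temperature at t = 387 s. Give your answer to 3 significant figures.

28.3 °C

Unsteady energy balance on the tank contents: M c_p dT/dt = ṁ c_p (T_in − T) + 14.7.
Rearrange: dT/dt = (T_ss − T)/τ with τ = M/ṁ = 175.00 s and T_ss = T_in + Q̇/(ṁ c_p) = 26.905 °C.
T approaches T_ss exponentially: T(t) = T_ss + (T₀ − T_ss) e^(−t/τ).
T(387) = 26.905 + (12.595)·e^(−387/175.00) = 26.905 + (12.595)·0.10954 = 28.284 °C.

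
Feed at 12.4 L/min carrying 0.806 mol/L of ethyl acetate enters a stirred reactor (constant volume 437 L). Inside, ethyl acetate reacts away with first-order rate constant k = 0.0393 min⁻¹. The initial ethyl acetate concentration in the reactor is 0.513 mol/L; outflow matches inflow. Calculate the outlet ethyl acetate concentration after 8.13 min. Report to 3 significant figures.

V dC/dt = Q(C_in − C) − k V C.
This is linear with rate a = Q/V + k = 0.067675 min⁻¹.
C_ss = Q C_in/(Q + kV) = 0.33794 mol/L; C(t) = C_ss + (C₀ − C_ss) e^(−a t).
C(8.13) = 0.33794 + (0.17506)·e^(−0.067675·8.13) = 0.33794 + (0.17506)·0.57683 = 0.43892 mol/L.

0.439 mol/L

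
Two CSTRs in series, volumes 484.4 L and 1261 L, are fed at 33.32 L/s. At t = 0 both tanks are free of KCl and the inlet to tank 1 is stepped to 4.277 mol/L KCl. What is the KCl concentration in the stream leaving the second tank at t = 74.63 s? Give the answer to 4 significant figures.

Each tank obeys Vᵢ dCᵢ/dt = Q(Cᵢ₋₁ − Cᵢ), so τᵢ = Vᵢ/Q.
τ₁ = 484.4/33.32 = 14.5378 s; τ₂ = 1261/33.32 = 37.8451 s.
Tank 1: C₁ = C_in(1 − e^(−t/τ₁)). Tank 2 (τ₁ ≠ τ₂): C₂ = C_in[1 − (τ₁ e^(−t/τ₁) − τ₂ e^(−t/τ₂))/(τ₁ − τ₂)].
At t = 74.63: e^(−t/τ₁) = 0.00589584, e^(−t/τ₂) = 0.139180.
C₂ = 4.277·[1 − (14.5378·0.00589584 − 37.8451·0.139180)/(-23.3073)] = 4.277·0.777684 = 3.32615 mol/L.

3.326 mol/L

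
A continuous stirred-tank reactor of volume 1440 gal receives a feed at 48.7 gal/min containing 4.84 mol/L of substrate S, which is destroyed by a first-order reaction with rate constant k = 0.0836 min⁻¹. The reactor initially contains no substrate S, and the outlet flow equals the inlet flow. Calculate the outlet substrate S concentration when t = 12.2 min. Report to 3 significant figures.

V dC/dt = Q(C_in − C) − k V C.
This is linear with rate a = Q/V + k = 0.11742 min⁻¹.
C_ss = Q C_in/(Q + kV) = 1.3940 mol/L; C(t) = C_ss + (C₀ − C_ss) e^(−a t).
C(12.2) = 1.3940 + (-1.3940)·e^(−0.11742·12.2) = 1.3940 + (-1.3940)·0.23871 = 1.0613 mol/L.

1.06 mol/L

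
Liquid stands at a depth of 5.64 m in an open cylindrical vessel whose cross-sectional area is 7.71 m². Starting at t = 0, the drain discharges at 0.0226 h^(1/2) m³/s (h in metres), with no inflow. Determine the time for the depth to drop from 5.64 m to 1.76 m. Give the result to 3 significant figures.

With no inflow, A dh/dt = −0.0226 √h.
This is separable: 2 d(√h)/dt = −0.0226/A, so √h = √h₀ − (0.0226/(2A)) t.
t = 2A(√h₀ − √h)/0.0226 = 2·7.71·(√5.64 − √1.76)/0.0226
  = 15.420 × (2.3749 − 1.3266) / 0.0226 = 715.20 s.

715 s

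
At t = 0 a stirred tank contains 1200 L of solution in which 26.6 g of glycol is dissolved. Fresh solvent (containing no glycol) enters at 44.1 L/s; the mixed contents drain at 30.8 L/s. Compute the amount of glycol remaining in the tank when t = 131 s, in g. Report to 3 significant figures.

Let m(t) be the amount of glycol. Volume: V(t) = V₀ + (Q_in − Q_out) t = 1200 + 13.300 t; V(131) = 2942.3 L.
No glycol enters, so dm/dt = −Q_out · (m/V).
dm/m = −Q_out dt/(V₀ + 13.300 t); integrating gives ln(m/m₀) = −(Q_out/(Q_in−Q_out)) ln(V/V₀).
m = m₀ (V₀/V)^(Q_out/(Q_in−Q_out)) = 26.6 × (1200/2942.3)^(2.3158) = 3.3333 g.

3.33 g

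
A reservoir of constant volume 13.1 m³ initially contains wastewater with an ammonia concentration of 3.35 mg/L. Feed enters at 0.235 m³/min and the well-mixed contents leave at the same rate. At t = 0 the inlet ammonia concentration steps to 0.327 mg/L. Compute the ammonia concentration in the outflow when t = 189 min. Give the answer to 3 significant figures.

0.429 mg/L

Unsteady species balance (constant V, well mixed): V dC/dt = Q(C_in − C).
So dC/dt = (C_in − C)/τ with τ = V/Q = 13.1/0.235 = 55.745 min.
This is linear first-order; C(t) = C_in + (C₀ − C_in) e^(−t/τ).
C(189) = 0.327 + (3.35 − 0.327)·e^(−189/55.745) = 0.327 + (3.0230)·0.033693 = 0.42885 mg/L.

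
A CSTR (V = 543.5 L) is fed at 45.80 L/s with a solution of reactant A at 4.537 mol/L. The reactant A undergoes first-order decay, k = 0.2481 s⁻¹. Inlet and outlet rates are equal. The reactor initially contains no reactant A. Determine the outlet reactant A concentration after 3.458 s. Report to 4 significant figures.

V dC/dt = Q(C_in − C) − k V C.
dC/dt = (Q/V) C_in − (Q/V + k) C; effective rate a = Q/V + k = 0.0842686 + 0.2481 = 0.332369 s⁻¹.
C_ss = Q C_in/(Q + kV) = 1.15031 mol/L; C(t) = C_ss + (C₀ − C_ss) e^(−a t).
C(3.458) = 1.15031 + (-1.15031)·e^(−0.332369·3.458) = 1.15031 + (-1.15031)·0.316849 = 0.785835 mol/L.

0.7858 mol/L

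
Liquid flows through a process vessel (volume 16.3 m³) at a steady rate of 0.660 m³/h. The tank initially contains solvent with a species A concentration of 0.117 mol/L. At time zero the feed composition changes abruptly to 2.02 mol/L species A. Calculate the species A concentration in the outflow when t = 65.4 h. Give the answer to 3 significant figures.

Transient balance on the dissolved component: V dC/dt = Q(C_in − C).
So dC/dt = (C_in − C)/τ with τ = V/Q = 16.3/0.660 = 24.697 h.
This is linear first-order; C(t) = C_in + (C₀ − C_in) e^(−t/τ).
C(65.4) = 2.02 + (0.117 − 2.02)·e^(−65.4/24.697) = 2.02 + (-1.9030)·0.070786 = 1.8853 mol/L.

1.89 mol/L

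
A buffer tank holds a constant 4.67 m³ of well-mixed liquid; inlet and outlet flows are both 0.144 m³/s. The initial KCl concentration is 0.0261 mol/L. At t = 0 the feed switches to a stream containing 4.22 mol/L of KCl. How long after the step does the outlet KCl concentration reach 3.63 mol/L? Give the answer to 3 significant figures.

63.6 s

Mass balance on the solute (V constant): V dC/dt = Q(C_in − C), so τ = V/Q = 32.431 s.
C(t) = C_in + (C₀ − C_in) e^(−t/τ). Set C = 3.63 and solve for t:
e^(−t/τ) = (C − C_in)/(C₀ − C_in) = (3.63 − 4.22)/(0.0261 − 4.22) = 0.14068
t = −τ ln(…) = 32.431 × 1.9613 = 63.605 s.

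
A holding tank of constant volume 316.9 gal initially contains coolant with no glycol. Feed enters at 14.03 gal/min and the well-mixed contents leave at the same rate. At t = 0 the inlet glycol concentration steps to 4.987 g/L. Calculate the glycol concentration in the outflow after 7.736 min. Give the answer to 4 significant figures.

1.446 g/L

Transient balance on the dissolved component: V dC/dt = Q(C_in − C).
So dC/dt = (C_in − C)/τ with τ = V/Q = 316.9/14.03 = 22.5873 min.
This is linear first-order; C(t) = C_in + (C₀ − C_in) e^(−t/τ).
C(7.736) = 4.987 + (0 − 4.987)·e^(−7.736/22.5873) = 4.987 + (-4.98700)·0.709998 = 1.44624 g/L.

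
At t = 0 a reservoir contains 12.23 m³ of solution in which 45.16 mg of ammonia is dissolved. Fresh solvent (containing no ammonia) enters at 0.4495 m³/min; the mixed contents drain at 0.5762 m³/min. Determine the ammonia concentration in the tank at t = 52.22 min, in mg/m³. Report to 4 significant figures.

0.2331 mg/m³

Total volume: dV/dt = Q_in − Q_out = -0.126700 m³/min, so V(t) = 12.23 − 0.126700 t and V(52.22) = 5.61373 m³.
Solute balance: dm/dt = 0 − Q_out C = −Q_out m/V(t).
dm/m = −Q_out dt/(V₀ − 0.126700 t); integrating gives ln(m/m₀) = −(Q_out/(Q_in−Q_out)) ln(V/V₀).
m = m₀ (V₀/V)^(Q_out/(Q_in−Q_out)) = 45.16 × (12.23/5.61373)^(-4.54775) = 1.30863 mg.
C = m/V = 1.30863/5.61373 = 0.233113 mg/m³.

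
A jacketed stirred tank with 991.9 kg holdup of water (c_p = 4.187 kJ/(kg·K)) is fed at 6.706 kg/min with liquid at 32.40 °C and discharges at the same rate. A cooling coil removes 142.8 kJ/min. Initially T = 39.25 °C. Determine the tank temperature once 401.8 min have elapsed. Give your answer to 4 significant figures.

28.10 °C

Heat balance on the well-mixed liquid: M c_p dT/dt = ṁ c_p (T_in − T) − 142.8.
τ = M/ṁ = 147.912 min; T_ss = T_in − Q̇/(ṁ c_p) = 32.40 − 142.8/(6.706·4.187) = 27.3142 °C.
T approaches T_ss exponentially: T(t) = T_ss + (T₀ − T_ss) e^(−t/τ).
T(401.8) = 27.3142 + (11.9358)·e^(−401.8/147.912) = 27.3142 + (11.9358)·0.0661074 = 28.1032 °C.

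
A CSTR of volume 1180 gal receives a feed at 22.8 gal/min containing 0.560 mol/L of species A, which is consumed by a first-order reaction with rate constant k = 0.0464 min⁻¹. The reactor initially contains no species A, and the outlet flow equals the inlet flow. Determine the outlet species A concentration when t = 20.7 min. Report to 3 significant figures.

0.122 mol/L

Accumulation = in − out − consumed: V dC/dt = Q C_in − Q C − k V C.
dC/dt = (Q/V) C_in − (Q/V + k) C; effective rate a = Q/V + k = 0.019322 + 0.0464 = 0.065722 min⁻¹.
C_ss = Q C_in/(Q + kV) = 0.16464 mol/L; C(t) = C_ss + (C₀ − C_ss) e^(−a t).
C(20.7) = 0.16464 + (-0.16464)·e^(−0.065722·20.7) = 0.16464 + (-0.16464)·0.25655 = 0.12240 mol/L.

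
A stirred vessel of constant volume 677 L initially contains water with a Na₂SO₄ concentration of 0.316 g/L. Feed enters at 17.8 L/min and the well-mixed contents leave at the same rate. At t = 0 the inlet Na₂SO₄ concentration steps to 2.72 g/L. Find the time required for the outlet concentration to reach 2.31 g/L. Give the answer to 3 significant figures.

Species balance on the tank: V dC/dt = Q(C_in − C), so τ = V/Q = 38.034 min.
C(t) = C_in + (C₀ − C_in) e^(−t/τ). Set C = 2.31 and solve for t:
e^(−t/τ) = (C − C_in)/(C₀ − C_in) = (2.31 − 2.72)/(0.316 − 2.72) = 0.17055
t = −τ ln(…) = 38.034 × 1.7687 = 67.271 min.

67.3 min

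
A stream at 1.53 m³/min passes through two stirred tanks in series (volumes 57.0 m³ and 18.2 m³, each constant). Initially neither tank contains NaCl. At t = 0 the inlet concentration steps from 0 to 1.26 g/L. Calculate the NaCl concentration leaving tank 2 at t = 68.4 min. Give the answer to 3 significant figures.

Species balance on tank i: dCᵢ/dt = (Cᵢ₋₁ − Cᵢ)/τᵢ with τᵢ = Vᵢ/Q.
τ₁ = 57.0/1.53 = 37.255 min; τ₂ = 18.2/1.53 = 11.895 min.
Tank 1: C₁ = C_in(1 − e^(−t/τ₁)). Tank 2 (τ₁ ≠ τ₂): C₂ = C_in[1 − (τ₁ e^(−t/τ₁) − τ₂ e^(−t/τ₂))/(τ₁ − τ₂)].
At t = 68.4: e^(−t/τ₁) = 0.15945, e^(−t/τ₂) = 0.0031824.
C₂ = 1.26·[1 − (37.255·0.15945 − 11.895·0.0031824)/(25.359)] = 1.26·0.76724 = 0.96673 g/L.

0.967 g/L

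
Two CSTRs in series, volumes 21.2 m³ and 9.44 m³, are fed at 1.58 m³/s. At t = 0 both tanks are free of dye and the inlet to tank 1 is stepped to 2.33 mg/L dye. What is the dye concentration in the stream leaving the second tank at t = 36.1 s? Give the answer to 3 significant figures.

2.05 mg/L

Species balance on tank i: dCᵢ/dt = (Cᵢ₋₁ − Cᵢ)/τᵢ with τᵢ = Vᵢ/Q.
τ₁ = 21.2/1.58 = 13.418 s; τ₂ = 9.44/1.58 = 5.9747 s.
Tank 1: C₁ = C_in(1 − e^(−t/τ₁)). Tank 2 (τ₁ ≠ τ₂): C₂ = C_in[1 − (τ₁ e^(−t/τ₁) − τ₂ e^(−t/τ₂))/(τ₁ − τ₂)].
At t = 36.1: e^(−t/τ₁) = 0.067849, e^(−t/τ₂) = 0.0023764.
C₂ = 2.33·[1 − (13.418·0.067849 − 5.9747·0.0023764)/(7.4430)] = 2.33·0.87959 = 2.0495 mg/L.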